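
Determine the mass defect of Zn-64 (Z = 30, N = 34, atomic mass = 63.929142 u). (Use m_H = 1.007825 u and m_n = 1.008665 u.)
Δm = Z·m_H + N·m_n − M = 0.6002 u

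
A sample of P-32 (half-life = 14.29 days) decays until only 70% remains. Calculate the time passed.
t = t½ × log₂(N₀/N) = 7.353 days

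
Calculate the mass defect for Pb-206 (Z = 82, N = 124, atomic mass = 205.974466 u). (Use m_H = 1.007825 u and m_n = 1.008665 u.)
Δm = Z·m_H + N·m_n − M = 1.742 u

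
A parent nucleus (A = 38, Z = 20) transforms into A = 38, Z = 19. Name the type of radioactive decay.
ΔA = 0, ΔZ = -1 ⇒ beta-plus decay (β⁺) or electron capture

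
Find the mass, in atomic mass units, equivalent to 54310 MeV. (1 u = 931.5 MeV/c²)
m = E/c² = 58.3 u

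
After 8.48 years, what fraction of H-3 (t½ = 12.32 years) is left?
N/N₀ = (1/2)^(t/t½) = 0.6206 = 62.1%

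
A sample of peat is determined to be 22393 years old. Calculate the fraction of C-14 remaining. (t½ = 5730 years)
N/N₀ = (1/2)^(t/t½) = 0.06661 = 6.66%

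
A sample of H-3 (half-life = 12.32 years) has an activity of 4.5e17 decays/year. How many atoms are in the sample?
N = A/λ = 7.998e18 atoms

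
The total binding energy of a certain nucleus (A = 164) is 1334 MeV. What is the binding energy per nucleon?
B.E./A = 1334/164 = 8.134 MeV/nucleon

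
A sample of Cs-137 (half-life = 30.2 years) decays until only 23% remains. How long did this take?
t = t½ × log₂(N₀/N) = 64.03 years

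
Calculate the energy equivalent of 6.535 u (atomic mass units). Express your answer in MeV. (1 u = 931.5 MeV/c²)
E = mc² = 6087 MeV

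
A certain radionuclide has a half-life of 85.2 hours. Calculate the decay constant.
λ = ln(2)/t½ = 0.008136 hour⁻¹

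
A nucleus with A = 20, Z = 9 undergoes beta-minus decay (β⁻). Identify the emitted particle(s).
β⁻: electron (e⁻) + antineutrino (ν̄ₑ)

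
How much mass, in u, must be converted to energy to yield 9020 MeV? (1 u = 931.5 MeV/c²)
m = E/c² = 9.683 u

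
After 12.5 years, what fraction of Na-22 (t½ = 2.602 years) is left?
N/N₀ = (1/2)^(t/t½) = 0.0358 = 3.58%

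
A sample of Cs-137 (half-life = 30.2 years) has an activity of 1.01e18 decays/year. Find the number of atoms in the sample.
N = A/λ = 4.401e19 atoms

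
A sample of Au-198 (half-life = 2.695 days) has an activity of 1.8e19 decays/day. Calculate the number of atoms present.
N = A/λ = 6.999e19 atoms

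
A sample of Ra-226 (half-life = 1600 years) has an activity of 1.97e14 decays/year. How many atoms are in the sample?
N = A/λ = 4.547e17 atoms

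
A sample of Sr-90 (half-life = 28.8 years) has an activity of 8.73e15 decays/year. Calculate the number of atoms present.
N = A/λ = 3.627e17 atoms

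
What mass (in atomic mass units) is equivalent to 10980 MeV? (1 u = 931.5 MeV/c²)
m = E/c² = 11.79 u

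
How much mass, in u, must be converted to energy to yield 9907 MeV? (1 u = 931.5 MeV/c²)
m = E/c² = 10.64 u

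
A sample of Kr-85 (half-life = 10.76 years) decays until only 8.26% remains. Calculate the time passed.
t = t½ × log₂(N₀/N) = 38.71 years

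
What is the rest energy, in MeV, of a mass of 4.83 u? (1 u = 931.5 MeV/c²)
E = mc² = 4499 MeV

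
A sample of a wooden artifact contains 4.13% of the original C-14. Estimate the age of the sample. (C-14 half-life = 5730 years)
Age = t½ × log₂(1/ratio) = 26340 years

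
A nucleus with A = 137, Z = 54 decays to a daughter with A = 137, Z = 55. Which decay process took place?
ΔA = 0, ΔZ = +1 ⇒ beta-minus decay (β⁻)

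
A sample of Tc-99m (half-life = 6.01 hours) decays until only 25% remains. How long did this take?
t = t½ × log₂(N₀/N) = 12.02 hours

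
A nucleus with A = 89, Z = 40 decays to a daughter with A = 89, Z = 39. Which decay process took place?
ΔA = 0, ΔZ = -1 ⇒ beta-plus decay (β⁺) or electron capture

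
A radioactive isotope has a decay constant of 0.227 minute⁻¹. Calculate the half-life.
t½ = ln(2)/λ = 3.054 minutes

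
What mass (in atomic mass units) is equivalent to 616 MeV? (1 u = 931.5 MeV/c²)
m = E/c² = 0.6613 u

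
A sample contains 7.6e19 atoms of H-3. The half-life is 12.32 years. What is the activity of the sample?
A = λN = 4.276e18 decays/year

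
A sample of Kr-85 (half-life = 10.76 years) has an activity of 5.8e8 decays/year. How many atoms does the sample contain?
N = A/λ = 9.004e9 atoms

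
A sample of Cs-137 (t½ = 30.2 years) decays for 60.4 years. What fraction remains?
N/N₀ = (1/2)^(t/t½) = 0.25 = 25%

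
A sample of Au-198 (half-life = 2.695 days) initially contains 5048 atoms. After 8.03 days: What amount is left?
N = N₀(1/2)^(t/t½) = 640 atoms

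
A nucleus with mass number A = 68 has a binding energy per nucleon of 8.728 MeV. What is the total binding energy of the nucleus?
B.E. = 8.728 × 68 = 593.5 MeV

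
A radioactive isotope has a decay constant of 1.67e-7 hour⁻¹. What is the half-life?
t½ = ln(2)/λ = 4.151e6 hours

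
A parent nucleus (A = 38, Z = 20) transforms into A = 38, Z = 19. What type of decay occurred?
ΔA = 0, ΔZ = -1 ⇒ beta-plus decay (β⁺) or electron capture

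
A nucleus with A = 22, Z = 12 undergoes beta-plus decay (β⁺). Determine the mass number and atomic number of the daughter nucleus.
Daughter: A = 22, Z = 11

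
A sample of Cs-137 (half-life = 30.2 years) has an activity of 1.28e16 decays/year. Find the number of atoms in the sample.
N = A/λ = 5.577e17 atoms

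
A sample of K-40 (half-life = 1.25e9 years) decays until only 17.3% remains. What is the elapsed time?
t = t½ × log₂(N₀/N) = 3.164e9 years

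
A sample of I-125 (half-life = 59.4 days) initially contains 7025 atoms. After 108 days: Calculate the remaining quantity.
N = N₀(1/2)^(t/t½) = 1992 atoms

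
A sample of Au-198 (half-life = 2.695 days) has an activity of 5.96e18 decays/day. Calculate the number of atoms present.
N = A/λ = 2.317e19 atoms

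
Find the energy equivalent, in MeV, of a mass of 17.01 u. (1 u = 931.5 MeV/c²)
E = mc² = 15840 MeV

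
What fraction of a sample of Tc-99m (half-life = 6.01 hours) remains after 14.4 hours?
N/N₀ = (1/2)^(t/t½) = 0.19 = 19%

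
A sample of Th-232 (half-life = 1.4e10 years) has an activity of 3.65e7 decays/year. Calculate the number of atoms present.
N = A/λ = 7.372e17 atoms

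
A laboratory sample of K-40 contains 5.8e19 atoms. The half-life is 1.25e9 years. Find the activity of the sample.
A = λN = 3.216e10 decays/year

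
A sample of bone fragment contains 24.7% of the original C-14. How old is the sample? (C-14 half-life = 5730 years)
Age = t½ × log₂(1/ratio) = 11560 years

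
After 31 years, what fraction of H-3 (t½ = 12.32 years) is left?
N/N₀ = (1/2)^(t/t½) = 0.1748 = 17.5%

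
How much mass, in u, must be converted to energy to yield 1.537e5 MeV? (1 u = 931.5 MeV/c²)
m = E/c² = 165 u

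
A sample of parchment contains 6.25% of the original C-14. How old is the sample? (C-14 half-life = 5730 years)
Age = t½ × log₂(1/ratio) = 22920 years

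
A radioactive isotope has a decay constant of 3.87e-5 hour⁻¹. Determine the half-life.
t½ = ln(2)/λ = 17910 hours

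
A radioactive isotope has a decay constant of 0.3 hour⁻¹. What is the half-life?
t½ = ln(2)/λ = 2.31 hours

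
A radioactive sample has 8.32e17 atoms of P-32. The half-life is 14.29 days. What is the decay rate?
A = λN = 4.036e16 decays/day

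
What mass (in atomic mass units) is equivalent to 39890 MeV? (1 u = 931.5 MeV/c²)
m = E/c² = 42.82 u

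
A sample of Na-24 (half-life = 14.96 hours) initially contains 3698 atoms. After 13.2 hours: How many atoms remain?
N = N₀(1/2)^(t/t½) = 2006 atoms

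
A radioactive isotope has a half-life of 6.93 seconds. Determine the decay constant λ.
λ = ln(2)/t½ = 0.1 second⁻¹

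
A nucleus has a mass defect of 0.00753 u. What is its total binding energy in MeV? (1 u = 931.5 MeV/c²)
B.E. = Δm × 931.5 = 7.014 MeV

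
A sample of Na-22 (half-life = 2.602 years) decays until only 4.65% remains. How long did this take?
t = t½ × log₂(N₀/N) = 11.52 years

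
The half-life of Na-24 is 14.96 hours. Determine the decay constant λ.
λ = ln(2)/t½ = 0.04633 hour⁻¹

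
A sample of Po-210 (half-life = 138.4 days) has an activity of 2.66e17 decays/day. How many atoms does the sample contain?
N = A/λ = 5.311e19 atoms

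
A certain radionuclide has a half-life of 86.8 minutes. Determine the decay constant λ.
λ = ln(2)/t½ = 0.007986 minute⁻¹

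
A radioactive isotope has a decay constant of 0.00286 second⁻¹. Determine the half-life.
t½ = ln(2)/λ = 242.4 seconds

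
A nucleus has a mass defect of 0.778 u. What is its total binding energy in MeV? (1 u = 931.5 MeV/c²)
B.E. = Δm × 931.5 = 724.7 MeV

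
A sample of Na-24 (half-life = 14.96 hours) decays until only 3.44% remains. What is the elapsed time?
t = t½ × log₂(N₀/N) = 72.73 hours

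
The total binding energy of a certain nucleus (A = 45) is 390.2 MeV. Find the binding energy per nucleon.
B.E./A = 390.2/45 = 8.671 MeV/nucleon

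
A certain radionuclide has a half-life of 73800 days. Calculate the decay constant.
λ = ln(2)/t½ = 9.392e-6 day⁻¹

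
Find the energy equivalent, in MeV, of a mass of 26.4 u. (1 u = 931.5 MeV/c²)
E = mc² = 24590 MeV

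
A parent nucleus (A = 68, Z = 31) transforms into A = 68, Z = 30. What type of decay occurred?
ΔA = 0, ΔZ = -1 ⇒ beta-plus decay (β⁺) or electron capture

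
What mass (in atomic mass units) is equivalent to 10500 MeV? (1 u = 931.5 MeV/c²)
m = E/c² = 11.27 u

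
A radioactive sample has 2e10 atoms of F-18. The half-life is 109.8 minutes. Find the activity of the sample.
A = λN = 1.263e8 decays/minute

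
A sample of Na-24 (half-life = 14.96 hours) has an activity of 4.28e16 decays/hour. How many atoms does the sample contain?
N = A/λ = 9.237e17 atoms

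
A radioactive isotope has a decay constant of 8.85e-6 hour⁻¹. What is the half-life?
t½ = ln(2)/λ = 78320 hours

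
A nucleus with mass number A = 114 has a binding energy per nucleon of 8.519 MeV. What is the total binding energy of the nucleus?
B.E. = 8.519 × 114 = 971.2 MeV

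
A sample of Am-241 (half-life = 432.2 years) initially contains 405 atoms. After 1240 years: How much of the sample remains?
N = N₀(1/2)^(t/t½) = 55.44 atoms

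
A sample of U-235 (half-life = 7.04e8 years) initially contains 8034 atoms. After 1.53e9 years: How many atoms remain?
N = N₀(1/2)^(t/t½) = 1781 atoms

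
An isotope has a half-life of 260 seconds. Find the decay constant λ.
λ = ln(2)/t½ = 0.002666 second⁻¹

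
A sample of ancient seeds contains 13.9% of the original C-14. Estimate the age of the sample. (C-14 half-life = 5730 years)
Age = t½ × log₂(1/ratio) = 16310 years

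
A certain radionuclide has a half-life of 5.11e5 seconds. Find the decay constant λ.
λ = ln(2)/t½ = 1.356e-6 second⁻¹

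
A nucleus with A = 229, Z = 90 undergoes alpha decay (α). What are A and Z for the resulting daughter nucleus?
Daughter: A = 225, Z = 88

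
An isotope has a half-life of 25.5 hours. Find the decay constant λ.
λ = ln(2)/t½ = 0.02718 hour⁻¹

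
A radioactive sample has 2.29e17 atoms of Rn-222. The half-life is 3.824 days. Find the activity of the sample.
A = λN = 4.151e16 decays/day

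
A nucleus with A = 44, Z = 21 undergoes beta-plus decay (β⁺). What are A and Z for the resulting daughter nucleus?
Daughter: A = 44, Z = 20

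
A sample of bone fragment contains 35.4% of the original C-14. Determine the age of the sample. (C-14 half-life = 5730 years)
Age = t½ × log₂(1/ratio) = 8585 years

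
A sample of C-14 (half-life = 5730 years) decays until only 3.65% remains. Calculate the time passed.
t = t½ × log₂(N₀/N) = 27370 years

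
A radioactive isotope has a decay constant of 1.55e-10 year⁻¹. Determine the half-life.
t½ = ln(2)/λ = 4.472e9 years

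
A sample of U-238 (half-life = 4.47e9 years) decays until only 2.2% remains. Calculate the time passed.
t = t½ × log₂(N₀/N) = 2.461e10 years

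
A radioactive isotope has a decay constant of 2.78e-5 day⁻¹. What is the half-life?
t½ = ln(2)/λ = 24930 days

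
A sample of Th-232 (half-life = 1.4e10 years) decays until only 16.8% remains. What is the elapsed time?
t = t½ × log₂(N₀/N) = 3.603e10 years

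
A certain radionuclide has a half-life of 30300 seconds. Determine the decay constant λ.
λ = ln(2)/t½ = 2.288e-5 second⁻¹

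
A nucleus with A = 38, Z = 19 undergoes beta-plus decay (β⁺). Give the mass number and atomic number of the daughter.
Daughter: A = 38, Z = 18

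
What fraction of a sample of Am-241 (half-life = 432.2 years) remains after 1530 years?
N/N₀ = (1/2)^(t/t½) = 0.08597 = 8.6%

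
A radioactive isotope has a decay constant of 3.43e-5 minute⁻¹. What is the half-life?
t½ = ln(2)/λ = 20210 minutes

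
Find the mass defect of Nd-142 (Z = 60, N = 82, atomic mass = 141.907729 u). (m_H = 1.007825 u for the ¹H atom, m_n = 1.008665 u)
Δm = Z·m_H + N·m_n − M = 1.272 u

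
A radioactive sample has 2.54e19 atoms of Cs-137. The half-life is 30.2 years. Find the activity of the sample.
A = λN = 5.83e17 decays/year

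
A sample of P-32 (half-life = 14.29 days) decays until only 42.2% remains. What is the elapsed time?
t = t½ × log₂(N₀/N) = 17.79 days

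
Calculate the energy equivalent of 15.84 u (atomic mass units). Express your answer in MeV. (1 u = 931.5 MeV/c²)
E = mc² = 14750 MeV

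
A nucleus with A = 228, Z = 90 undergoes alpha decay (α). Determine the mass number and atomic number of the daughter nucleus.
Daughter: A = 224, Z = 88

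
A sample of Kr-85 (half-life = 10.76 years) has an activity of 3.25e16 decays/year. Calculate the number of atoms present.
N = A/λ = 5.045e17 atoms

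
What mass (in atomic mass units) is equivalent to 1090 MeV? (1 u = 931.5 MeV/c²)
m = E/c² = 1.17 u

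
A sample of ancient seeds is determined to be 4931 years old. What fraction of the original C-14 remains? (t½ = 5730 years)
N/N₀ = (1/2)^(t/t½) = 0.5507 = 55.1%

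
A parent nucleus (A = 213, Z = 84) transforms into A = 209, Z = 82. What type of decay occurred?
ΔA = -4, ΔZ = -2 ⇒ alpha decay (α)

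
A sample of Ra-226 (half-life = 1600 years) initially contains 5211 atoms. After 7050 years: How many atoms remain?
N = N₀(1/2)^(t/t½) = 245.8 atoms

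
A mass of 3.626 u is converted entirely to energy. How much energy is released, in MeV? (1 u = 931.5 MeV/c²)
E = mc² = 3378 MeV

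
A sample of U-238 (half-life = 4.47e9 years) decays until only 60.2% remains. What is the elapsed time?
t = t½ × log₂(N₀/N) = 3.273e9 years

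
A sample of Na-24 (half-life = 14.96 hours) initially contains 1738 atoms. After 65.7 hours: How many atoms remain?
N = N₀(1/2)^(t/t½) = 82.8 atoms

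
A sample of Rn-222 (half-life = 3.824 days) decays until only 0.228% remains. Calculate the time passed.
t = t½ × log₂(N₀/N) = 33.56 days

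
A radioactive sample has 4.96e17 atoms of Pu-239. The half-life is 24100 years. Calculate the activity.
A = λN = 1.427e13 decays/year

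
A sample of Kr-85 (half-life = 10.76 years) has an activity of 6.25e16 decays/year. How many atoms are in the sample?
N = A/λ = 9.702e17 atoms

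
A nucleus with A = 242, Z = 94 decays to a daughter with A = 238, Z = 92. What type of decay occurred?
ΔA = -4, ΔZ = -2 ⇒ alpha decay (α)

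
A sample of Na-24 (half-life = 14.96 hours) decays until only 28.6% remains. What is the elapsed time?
t = t½ × log₂(N₀/N) = 27.02 hours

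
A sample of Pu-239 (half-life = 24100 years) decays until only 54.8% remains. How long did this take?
t = t½ × log₂(N₀/N) = 20910 years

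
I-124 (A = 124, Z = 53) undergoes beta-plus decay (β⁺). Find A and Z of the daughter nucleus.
Daughter: A = 124, Z = 52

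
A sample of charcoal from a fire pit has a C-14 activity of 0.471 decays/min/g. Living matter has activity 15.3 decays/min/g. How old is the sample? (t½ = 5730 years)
Age = t½ × log₂(A₀/A) = 28770 years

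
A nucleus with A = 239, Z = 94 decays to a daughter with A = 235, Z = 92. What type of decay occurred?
ΔA = -4, ΔZ = -2 ⇒ alpha decay (α)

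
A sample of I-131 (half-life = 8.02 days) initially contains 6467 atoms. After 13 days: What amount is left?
N = N₀(1/2)^(t/t½) = 2103 atoms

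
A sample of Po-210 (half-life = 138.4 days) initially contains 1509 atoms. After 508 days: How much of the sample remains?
N = N₀(1/2)^(t/t½) = 118.5 atoms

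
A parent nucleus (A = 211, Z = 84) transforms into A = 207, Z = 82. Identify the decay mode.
ΔA = -4, ΔZ = -2 ⇒ alpha decay (α)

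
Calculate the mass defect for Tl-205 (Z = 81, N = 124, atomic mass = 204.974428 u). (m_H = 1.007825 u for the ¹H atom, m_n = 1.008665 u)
Δm = Z·m_H + N·m_n − M = 1.734 u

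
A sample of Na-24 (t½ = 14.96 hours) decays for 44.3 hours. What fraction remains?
N/N₀ = (1/2)^(t/t½) = 0.1284 = 12.8%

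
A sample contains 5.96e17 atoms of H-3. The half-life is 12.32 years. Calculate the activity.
A = λN = 3.353e16 decays/year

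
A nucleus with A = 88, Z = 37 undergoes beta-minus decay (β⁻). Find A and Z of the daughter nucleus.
Daughter: A = 88, Z = 38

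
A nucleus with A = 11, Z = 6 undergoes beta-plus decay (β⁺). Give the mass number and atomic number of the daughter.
Daughter: A = 11, Z = 5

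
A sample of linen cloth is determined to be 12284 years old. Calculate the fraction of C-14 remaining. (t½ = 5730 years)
N/N₀ = (1/2)^(t/t½) = 0.2263 = 22.6%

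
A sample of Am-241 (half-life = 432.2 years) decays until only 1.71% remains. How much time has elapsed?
t = t½ × log₂(N₀/N) = 2537 years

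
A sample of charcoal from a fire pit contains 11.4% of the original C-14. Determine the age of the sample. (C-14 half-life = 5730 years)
Age = t½ × log₂(1/ratio) = 17950 years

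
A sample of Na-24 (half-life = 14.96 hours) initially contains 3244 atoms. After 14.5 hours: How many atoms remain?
N = N₀(1/2)^(t/t½) = 1657 atoms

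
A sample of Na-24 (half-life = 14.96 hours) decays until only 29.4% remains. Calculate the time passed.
t = t½ × log₂(N₀/N) = 26.42 hours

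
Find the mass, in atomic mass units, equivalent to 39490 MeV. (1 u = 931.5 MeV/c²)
m = E/c² = 42.39 u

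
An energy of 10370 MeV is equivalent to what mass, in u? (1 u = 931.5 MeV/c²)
m = E/c² = 11.13 u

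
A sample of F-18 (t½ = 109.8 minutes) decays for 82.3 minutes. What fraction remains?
N/N₀ = (1/2)^(t/t½) = 0.5948 = 59.5%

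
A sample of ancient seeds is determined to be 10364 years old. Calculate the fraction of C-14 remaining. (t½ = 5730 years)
N/N₀ = (1/2)^(t/t½) = 0.2854 = 28.5%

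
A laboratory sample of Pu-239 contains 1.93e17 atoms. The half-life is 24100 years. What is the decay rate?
A = λN = 5.551e12 decays/year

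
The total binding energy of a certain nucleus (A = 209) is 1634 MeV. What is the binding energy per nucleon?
B.E./A = 1634/209 = 7.818 MeV/nucleon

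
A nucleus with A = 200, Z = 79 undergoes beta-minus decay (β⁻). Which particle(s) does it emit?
β⁻: electron (e⁻) + antineutrino (ν̄ₑ)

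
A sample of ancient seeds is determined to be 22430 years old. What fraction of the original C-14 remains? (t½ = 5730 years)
N/N₀ = (1/2)^(t/t½) = 0.06632 = 6.63%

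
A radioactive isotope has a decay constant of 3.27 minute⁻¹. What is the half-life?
t½ = ln(2)/λ = 0.212 minutes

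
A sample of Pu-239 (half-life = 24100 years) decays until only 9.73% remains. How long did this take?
t = t½ × log₂(N₀/N) = 81010 years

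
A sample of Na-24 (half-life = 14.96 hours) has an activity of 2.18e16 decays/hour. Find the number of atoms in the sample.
N = A/λ = 4.705e17 atoms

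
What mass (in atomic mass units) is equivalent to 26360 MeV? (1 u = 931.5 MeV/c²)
m = E/c² = 28.3 u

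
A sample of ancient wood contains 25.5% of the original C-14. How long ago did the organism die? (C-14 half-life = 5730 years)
Age = t½ × log₂(1/ratio) = 11300 years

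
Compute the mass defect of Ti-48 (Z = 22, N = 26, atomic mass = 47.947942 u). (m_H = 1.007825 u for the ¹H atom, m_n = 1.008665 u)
Δm = Z·m_H + N·m_n − M = 0.4495 u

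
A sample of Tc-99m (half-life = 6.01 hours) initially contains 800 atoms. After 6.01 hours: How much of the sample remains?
N = N₀(1/2)^(t/t½) = 400 atoms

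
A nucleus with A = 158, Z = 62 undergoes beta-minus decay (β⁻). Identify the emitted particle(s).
β⁻: electron (e⁻) + antineutrino (ν̄ₑ)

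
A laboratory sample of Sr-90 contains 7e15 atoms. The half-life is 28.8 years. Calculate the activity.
A = λN = 1.685e14 decays/year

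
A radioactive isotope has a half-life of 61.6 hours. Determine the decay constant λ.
λ = ln(2)/t½ = 0.01125 hour⁻¹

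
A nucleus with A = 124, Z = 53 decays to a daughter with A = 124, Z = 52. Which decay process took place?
ΔA = 0, ΔZ = -1 ⇒ beta-plus decay (β⁺) or electron capture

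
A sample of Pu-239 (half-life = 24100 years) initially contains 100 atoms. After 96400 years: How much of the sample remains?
N = N₀(1/2)^(t/t½) = 6.25 atoms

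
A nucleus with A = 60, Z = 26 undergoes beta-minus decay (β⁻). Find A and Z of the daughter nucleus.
Daughter: A = 60, Z = 27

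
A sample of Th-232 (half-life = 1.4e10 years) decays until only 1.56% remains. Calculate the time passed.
t = t½ × log₂(N₀/N) = 8.403e10 years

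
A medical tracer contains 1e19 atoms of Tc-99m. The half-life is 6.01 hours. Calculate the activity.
A = λN = 1.153e18 decays/hour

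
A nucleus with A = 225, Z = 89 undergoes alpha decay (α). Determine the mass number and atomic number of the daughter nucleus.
Daughter: A = 221, Z = 87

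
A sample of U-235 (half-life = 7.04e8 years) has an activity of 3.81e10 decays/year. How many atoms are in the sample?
N = A/λ = 3.87e19 atoms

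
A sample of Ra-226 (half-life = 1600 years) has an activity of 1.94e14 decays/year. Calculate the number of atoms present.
N = A/λ = 4.478e17 atoms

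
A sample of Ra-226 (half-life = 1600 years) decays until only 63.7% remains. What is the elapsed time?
t = t½ × log₂(N₀/N) = 1041 years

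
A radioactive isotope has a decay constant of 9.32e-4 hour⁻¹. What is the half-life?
t½ = ln(2)/λ = 743.7 hours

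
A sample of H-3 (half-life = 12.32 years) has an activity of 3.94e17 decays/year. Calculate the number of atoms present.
N = A/λ = 7.003e18 atoms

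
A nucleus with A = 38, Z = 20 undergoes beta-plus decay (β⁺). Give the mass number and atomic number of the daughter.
Daughter: A = 38, Z = 19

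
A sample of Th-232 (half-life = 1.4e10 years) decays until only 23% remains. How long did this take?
t = t½ × log₂(N₀/N) = 2.968e10 years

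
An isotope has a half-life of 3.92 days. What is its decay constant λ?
λ = ln(2)/t½ = 0.1768 day⁻¹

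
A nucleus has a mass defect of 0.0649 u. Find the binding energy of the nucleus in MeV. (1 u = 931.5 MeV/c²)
B.E. = Δm × 931.5 = 60.45 MeV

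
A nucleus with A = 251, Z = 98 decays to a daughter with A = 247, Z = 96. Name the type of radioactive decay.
ΔA = -4, ΔZ = -2 ⇒ alpha decay (α)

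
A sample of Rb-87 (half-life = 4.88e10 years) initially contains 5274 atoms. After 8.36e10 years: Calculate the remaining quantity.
N = N₀(1/2)^(t/t½) = 1609 atoms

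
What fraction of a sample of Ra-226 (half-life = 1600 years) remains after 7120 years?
N/N₀ = (1/2)^(t/t½) = 0.04575 = 4.58%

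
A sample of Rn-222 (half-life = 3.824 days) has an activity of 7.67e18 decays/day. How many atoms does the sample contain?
N = A/λ = 4.231e19 atoms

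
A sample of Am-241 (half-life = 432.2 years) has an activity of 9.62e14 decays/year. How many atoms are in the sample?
N = A/λ = 5.998e17 atoms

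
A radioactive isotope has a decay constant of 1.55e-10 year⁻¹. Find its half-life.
t½ = ln(2)/λ = 4.472e9 years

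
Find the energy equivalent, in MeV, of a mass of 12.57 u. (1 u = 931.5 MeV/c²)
E = mc² = 11710 MeV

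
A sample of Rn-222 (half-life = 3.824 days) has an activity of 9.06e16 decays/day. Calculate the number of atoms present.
N = A/λ = 4.998e17 atoms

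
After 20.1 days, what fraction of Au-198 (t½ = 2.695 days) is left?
N/N₀ = (1/2)^(t/t½) = 0.005686 = 0.569%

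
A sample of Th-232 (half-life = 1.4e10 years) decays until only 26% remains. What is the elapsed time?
t = t½ × log₂(N₀/N) = 2.721e10 years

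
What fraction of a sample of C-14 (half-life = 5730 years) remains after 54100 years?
N/N₀ = (1/2)^(t/t½) = 0.001438 = 0.144%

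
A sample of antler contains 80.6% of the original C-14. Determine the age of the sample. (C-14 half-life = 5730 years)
Age = t½ × log₂(1/ratio) = 1783 years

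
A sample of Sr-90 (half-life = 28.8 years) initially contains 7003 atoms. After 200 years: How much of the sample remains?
N = N₀(1/2)^(t/t½) = 56.86 atoms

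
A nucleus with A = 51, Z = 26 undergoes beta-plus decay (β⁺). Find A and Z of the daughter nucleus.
Daughter: A = 51, Z = 25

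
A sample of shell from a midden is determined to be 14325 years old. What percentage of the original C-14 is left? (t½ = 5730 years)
N/N₀ = (1/2)^(t/t½) = 0.1768 = 17.7%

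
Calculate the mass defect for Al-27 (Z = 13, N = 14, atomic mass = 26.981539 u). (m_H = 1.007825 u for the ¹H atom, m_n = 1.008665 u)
Δm = Z·m_H + N·m_n − M = 0.2415 u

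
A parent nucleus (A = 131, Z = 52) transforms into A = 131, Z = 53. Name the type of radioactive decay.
ΔA = 0, ΔZ = +1 ⇒ beta-minus decay (β⁻)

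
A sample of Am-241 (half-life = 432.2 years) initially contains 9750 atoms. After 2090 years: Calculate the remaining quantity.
N = N₀(1/2)^(t/t½) = 341.4 atoms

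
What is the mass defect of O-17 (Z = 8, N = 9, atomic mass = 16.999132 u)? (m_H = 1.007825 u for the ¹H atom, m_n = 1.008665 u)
Δm = Z·m_H + N·m_n − M = 0.1415 u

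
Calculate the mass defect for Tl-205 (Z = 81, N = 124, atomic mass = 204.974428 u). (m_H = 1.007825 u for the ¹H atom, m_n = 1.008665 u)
Δm = Z·m_H + N·m_n − M = 1.734 u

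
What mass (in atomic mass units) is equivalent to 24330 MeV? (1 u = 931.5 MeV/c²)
m = E/c² = 26.12 u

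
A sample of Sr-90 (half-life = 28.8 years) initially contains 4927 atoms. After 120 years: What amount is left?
N = N₀(1/2)^(t/t½) = 274.3 atoms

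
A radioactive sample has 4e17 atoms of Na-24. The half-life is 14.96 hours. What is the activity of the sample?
A = λN = 1.853e16 decays/hour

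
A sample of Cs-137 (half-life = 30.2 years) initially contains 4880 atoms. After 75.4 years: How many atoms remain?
N = N₀(1/2)^(t/t½) = 864.7 atoms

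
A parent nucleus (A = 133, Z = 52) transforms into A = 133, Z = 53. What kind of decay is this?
ΔA = 0, ΔZ = +1 ⇒ beta-minus decay (β⁻)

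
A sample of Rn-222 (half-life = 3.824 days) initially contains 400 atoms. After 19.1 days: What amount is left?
N = N₀(1/2)^(t/t½) = 12.55 atoms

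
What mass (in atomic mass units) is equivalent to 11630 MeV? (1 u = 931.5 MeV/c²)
m = E/c² = 12.49 u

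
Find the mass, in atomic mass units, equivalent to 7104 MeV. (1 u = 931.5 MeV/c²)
m = E/c² = 7.626 u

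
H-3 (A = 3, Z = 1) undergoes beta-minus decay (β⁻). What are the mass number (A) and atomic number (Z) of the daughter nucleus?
Daughter: A = 3, Z = 2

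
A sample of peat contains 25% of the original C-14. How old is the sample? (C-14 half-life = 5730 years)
Age = t½ × log₂(1/ratio) = 11460 years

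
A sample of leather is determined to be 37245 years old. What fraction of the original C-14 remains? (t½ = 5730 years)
N/N₀ = (1/2)^(t/t½) = 0.01105 = 1.1%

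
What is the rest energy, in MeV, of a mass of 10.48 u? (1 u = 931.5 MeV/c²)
E = mc² = 9762 MeV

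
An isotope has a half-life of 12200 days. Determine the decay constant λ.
λ = ln(2)/t½ = 5.682e-5 day⁻¹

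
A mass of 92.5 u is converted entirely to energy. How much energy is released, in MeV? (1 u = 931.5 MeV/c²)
E = mc² = 86160 MeV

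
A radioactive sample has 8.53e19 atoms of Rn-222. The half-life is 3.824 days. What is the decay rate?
A = λN = 1.546e19 decays/day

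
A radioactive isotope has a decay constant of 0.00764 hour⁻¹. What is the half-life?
t½ = ln(2)/λ = 90.73 hours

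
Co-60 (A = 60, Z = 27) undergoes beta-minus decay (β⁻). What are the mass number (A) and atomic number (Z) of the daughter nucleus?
Daughter: A = 60, Z = 28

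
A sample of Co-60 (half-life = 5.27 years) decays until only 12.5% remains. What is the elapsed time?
t = t½ × log₂(N₀/N) = 15.81 years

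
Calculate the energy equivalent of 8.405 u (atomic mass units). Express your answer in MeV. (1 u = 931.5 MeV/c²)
E = mc² = 7829 MeV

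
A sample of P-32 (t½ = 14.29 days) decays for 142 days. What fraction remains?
N/N₀ = (1/2)^(t/t½) = 0.00102 = 0.102%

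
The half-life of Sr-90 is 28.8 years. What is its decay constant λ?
λ = ln(2)/t½ = 0.02407 year⁻¹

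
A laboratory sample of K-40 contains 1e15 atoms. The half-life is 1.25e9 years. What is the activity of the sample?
A = λN = 5.545e5 decays/year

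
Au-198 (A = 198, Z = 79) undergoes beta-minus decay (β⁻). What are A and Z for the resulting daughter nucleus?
Daughter: A = 198, Z = 80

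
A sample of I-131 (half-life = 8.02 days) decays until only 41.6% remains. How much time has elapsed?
t = t½ × log₂(N₀/N) = 10.15 days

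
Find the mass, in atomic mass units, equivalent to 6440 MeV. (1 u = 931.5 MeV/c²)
m = E/c² = 6.914 u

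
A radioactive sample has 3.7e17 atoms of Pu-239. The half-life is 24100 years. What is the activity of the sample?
A = λN = 1.064e13 decays/year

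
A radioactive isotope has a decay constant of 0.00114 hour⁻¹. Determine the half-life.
t½ = ln(2)/λ = 608 hours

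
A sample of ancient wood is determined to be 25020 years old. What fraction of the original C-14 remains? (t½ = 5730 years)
N/N₀ = (1/2)^(t/t½) = 0.04848 = 4.85%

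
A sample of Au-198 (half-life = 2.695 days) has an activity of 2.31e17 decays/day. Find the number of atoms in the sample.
N = A/λ = 8.981e17 atoms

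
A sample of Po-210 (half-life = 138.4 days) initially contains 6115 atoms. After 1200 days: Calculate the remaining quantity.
N = N₀(1/2)^(t/t½) = 15.01 atoms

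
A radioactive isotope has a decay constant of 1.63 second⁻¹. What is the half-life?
t½ = ln(2)/λ = 0.4252 seconds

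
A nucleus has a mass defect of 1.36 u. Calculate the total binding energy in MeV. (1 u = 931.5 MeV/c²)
B.E. = Δm × 931.5 = 1267 MeV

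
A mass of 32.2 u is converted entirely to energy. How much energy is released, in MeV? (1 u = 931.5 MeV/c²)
E = mc² = 29990 MeV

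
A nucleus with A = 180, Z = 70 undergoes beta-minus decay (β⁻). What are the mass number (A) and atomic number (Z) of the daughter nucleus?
Daughter: A = 180, Z = 71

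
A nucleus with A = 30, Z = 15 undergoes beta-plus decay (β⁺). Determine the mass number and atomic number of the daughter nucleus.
Daughter: A = 30, Z = 14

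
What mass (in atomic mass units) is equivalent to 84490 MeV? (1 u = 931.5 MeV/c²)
m = E/c² = 90.7 u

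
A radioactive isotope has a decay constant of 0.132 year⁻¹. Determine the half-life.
t½ = ln(2)/λ = 5.251 years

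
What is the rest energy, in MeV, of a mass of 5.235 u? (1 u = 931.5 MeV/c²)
E = mc² = 4876 MeV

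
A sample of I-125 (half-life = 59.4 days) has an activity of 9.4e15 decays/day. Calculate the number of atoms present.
N = A/λ = 8.055e17 atoms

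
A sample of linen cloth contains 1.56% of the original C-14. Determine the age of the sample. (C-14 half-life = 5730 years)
Age = t½ × log₂(1/ratio) = 34390 years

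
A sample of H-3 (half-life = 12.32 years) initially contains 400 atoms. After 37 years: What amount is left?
N = N₀(1/2)^(t/t½) = 49.89 atoms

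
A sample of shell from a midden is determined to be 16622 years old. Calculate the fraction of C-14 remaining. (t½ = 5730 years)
N/N₀ = (1/2)^(t/t½) = 0.1339 = 13.4%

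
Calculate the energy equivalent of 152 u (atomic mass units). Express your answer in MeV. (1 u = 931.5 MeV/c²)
E = mc² = 1.416e5 MeV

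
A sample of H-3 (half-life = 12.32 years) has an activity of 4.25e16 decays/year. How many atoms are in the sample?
N = A/λ = 7.554e17 atoms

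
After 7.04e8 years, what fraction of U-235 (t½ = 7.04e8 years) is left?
N/N₀ = (1/2)^(t/t½) = 0.5 = 50%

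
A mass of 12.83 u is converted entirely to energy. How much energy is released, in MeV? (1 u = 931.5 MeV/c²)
E = mc² = 11950 MeV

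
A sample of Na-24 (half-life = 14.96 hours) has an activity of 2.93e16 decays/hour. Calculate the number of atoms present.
N = A/λ = 6.324e17 atoms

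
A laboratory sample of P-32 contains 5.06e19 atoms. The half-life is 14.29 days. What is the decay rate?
A = λN = 2.454e18 decays/day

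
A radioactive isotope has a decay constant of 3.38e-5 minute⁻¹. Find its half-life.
t½ = ln(2)/λ = 20510 minutes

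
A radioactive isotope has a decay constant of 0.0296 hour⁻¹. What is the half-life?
t½ = ln(2)/λ = 23.42 hours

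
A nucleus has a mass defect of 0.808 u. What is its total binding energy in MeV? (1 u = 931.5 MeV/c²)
B.E. = Δm × 931.5 = 752.7 MeV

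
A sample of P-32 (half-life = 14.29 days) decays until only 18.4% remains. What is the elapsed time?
t = t½ × log₂(N₀/N) = 34.9 days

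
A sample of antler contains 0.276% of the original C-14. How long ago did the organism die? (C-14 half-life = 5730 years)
Age = t½ × log₂(1/ratio) = 48710 years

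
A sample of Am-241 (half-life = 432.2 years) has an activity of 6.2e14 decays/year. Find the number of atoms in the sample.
N = A/λ = 3.866e17 atoms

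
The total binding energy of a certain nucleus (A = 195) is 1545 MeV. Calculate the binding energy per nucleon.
B.E./A = 1545/195 = 7.923 MeV/nucleon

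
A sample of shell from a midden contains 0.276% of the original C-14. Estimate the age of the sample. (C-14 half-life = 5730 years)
Age = t½ × log₂(1/ratio) = 48710 years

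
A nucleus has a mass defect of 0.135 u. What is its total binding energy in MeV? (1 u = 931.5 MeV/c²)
B.E. = Δm × 931.5 = 125.8 MeV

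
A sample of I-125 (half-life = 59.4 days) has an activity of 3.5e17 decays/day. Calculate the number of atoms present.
N = A/λ = 2.999e19 atoms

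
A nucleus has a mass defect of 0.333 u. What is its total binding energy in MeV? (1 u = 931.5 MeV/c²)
B.E. = Δm × 931.5 = 310.2 MeV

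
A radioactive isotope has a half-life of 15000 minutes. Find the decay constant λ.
λ = ln(2)/t½ = 4.621e-5 minute⁻¹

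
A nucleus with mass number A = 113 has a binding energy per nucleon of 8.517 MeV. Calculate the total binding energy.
B.E. = 8.517 × 113 = 962.4 MeV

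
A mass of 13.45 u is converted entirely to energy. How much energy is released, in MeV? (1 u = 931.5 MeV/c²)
E = mc² = 12530 MeV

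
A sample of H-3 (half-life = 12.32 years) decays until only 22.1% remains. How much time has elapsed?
t = t½ × log₂(N₀/N) = 26.83 years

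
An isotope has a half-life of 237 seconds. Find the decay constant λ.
λ = ln(2)/t½ = 0.002925 second⁻¹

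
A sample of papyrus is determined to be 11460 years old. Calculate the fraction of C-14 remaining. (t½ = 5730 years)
N/N₀ = (1/2)^(t/t½) = 0.25 = 25%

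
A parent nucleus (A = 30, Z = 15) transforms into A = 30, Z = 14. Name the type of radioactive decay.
ΔA = 0, ΔZ = -1 ⇒ beta-plus decay (β⁺) or electron capture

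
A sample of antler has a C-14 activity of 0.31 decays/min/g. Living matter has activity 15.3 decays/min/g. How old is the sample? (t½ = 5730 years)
Age = t½ × log₂(A₀/A) = 32230 years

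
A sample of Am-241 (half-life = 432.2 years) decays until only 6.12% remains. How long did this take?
t = t½ × log₂(N₀/N) = 1742 years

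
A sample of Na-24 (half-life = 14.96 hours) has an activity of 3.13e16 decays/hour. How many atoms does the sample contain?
N = A/λ = 6.755e17 atoms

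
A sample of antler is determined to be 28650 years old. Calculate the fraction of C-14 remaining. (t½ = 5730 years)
N/N₀ = (1/2)^(t/t½) = 0.03125 = 3.12%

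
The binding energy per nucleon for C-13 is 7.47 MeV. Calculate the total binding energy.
B.E. = 7.47 × 13 = 97.11 MeV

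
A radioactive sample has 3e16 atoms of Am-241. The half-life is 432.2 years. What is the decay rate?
A = λN = 4.811e13 decays/year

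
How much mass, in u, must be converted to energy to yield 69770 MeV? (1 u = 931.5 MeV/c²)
m = E/c² = 74.9 u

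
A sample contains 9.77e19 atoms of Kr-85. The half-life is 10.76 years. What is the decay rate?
A = λN = 6.294e18 decays/year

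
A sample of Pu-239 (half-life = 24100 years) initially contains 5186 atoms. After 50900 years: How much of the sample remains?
N = N₀(1/2)^(t/t½) = 1200 atoms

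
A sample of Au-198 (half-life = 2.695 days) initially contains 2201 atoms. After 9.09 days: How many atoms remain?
N = N₀(1/2)^(t/t½) = 212.5 atoms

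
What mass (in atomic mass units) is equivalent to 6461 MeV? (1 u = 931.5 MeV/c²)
m = E/c² = 6.936 u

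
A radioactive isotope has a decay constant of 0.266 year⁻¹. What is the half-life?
t½ = ln(2)/λ = 2.606 years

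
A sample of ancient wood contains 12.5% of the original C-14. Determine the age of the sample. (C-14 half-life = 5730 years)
Age = t½ × log₂(1/ratio) = 17190 years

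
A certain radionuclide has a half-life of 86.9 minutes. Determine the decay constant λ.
λ = ln(2)/t½ = 0.007976 minute⁻¹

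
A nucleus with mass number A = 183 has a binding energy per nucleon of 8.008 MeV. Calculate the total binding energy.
B.E. = 8.008 × 183 = 1465 MeV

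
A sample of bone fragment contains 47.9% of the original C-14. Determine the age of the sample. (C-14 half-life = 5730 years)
Age = t½ × log₂(1/ratio) = 6085 years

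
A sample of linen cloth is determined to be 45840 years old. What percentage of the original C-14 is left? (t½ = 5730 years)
N/N₀ = (1/2)^(t/t½) = 0.003906 = 0.391%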